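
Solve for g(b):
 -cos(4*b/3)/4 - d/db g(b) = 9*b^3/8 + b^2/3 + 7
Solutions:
 g(b) = C1 - 9*b^4/32 - b^3/9 - 7*b - 3*sin(4*b/3)/16


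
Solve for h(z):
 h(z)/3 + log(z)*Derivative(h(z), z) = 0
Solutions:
 h(z) = C1*exp(-li(z)/3)


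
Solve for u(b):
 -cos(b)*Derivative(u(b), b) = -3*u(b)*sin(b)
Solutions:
 u(b) = C1/cos(b)^3


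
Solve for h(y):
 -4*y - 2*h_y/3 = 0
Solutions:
 h(y) = C1 - 3*y^2


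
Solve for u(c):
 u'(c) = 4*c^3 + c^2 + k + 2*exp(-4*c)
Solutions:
 u(c) = C1 + c^4 + c^3/3 + c*k - exp(-4*c)/2


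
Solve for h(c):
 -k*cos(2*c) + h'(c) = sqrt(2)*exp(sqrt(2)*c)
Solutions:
 h(c) = C1 + k*sin(2*c)/2 + exp(sqrt(2)*c)


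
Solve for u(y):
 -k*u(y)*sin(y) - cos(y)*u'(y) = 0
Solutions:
 u(y) = C1*exp(k*log(cos(y)))


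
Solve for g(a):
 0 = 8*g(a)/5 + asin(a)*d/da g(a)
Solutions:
 g(a) = C1*exp(-8*Integral(1/asin(a), a)/5)


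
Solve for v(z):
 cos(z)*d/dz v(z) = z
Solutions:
 v(z) = C1 + Integral(z/cos(z), z)


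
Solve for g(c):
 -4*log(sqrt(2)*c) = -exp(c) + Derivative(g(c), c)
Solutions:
 g(c) = C1 - 4*c*log(c) + 2*c*(2 - log(2)) + exp(c)


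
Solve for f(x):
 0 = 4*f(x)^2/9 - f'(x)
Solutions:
 f(x) = -9/(C1 + 4*x)


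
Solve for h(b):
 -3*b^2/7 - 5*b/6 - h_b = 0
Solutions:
 h(b) = C1 - b^3/7 - 5*b^2/12


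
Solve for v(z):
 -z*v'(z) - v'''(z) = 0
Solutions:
 v(z) = C1 + Integral(C2*airyai(-z) + C3*airybi(-z), z)


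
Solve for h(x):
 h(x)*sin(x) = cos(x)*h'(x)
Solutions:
 h(x) = C1/cos(x)


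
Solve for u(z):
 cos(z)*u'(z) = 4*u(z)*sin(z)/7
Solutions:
 u(z) = C1/cos(z)^(4/7)


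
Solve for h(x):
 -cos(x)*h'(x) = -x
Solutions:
 h(x) = C1 + Integral(x/cos(x), x)


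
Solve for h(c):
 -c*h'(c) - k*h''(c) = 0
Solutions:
 h(c) = C1 + C2*sqrt(k)*erf(sqrt(2)*c*sqrt(1/k)/2)


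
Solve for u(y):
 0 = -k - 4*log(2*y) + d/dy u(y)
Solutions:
 u(y) = C1 + k*y + 4*y*log(y) - 4*y + y*log(16)


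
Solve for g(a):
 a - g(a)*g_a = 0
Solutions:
 g(a) = -sqrt(C1 + a^2)
 g(a) = sqrt(C1 + a^2)


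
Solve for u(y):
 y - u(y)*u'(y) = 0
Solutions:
 u(y) = -sqrt(C1 + y^2)
 u(y) = sqrt(C1 + y^2)


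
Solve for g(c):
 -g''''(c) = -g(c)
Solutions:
 g(c) = C1*exp(-c) + C2*exp(c) + C3*sin(c) + C4*cos(c)


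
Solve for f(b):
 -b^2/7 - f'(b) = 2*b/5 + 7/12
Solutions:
 f(b) = C1 - b^3/21 - b^2/5 - 7*b/12


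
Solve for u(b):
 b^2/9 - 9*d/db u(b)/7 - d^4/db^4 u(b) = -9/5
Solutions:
 u(b) = C1 + C4*exp(-21^(2/3)*b/7) + 7*b^3/243 + 7*b/5 + (C2*sin(3*3^(1/6)*7^(2/3)*b/14) + C3*cos(3*3^(1/6)*7^(2/3)*b/14))*exp(21^(2/3)*b/14)


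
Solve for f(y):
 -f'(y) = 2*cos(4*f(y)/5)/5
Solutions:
 2*y/5 - 5*log(sin(4*f(y)/5) - 1)/8 + 5*log(sin(4*f(y)/5) + 1)/8 = C1


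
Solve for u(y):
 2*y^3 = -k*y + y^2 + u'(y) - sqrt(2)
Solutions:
 u(y) = C1 + k*y^2/2 + y^4/2 - y^3/3 + sqrt(2)*y


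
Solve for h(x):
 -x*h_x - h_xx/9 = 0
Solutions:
 h(x) = C1 + C2*erf(3*sqrt(2)*x/2)


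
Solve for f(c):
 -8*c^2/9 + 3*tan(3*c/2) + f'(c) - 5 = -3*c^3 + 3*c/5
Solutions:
 f(c) = C1 - 3*c^4/4 + 8*c^3/27 + 3*c^2/10 + 5*c + 2*log(cos(3*c/2))


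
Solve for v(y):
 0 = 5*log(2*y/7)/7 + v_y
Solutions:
 v(y) = C1 - 5*y*log(y)/7 - 5*y*log(2)/7 + 5*y/7 + 5*y*log(7)/7


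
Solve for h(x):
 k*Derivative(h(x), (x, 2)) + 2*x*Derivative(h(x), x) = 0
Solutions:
 h(x) = C1 + C2*sqrt(k)*erf(x*sqrt(1/k))


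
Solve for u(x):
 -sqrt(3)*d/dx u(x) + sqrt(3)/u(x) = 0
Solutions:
 u(x) = -sqrt(C1 + 2*x)
 u(x) = sqrt(C1 + 2*x)


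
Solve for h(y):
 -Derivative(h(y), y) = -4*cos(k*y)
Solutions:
 h(y) = C1 + 4*sin(k*y)/k


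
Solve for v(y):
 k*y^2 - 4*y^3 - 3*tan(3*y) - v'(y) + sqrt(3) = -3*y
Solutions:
 v(y) = C1 + k*y^3/3 - y^4 + 3*y^2/2 + sqrt(3)*y + log(cos(3*y))


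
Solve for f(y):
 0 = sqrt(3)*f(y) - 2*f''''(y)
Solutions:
 f(y) = C1*exp(-2^(3/4)*3^(1/8)*y/2) + C2*exp(2^(3/4)*3^(1/8)*y/2) + C3*sin(2^(3/4)*3^(1/8)*y/2) + C4*cos(2^(3/4)*3^(1/8)*y/2)


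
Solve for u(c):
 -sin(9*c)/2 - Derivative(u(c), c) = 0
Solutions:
 u(c) = C1 + cos(9*c)/18


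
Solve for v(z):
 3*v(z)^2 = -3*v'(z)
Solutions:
 v(z) = 1/(C1 + z)


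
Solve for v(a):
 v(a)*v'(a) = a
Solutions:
 v(a) = -sqrt(C1 + a^2)
 v(a) = sqrt(C1 + a^2)


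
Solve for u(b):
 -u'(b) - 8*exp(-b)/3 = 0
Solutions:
 u(b) = C1 + 8*exp(-b)/3


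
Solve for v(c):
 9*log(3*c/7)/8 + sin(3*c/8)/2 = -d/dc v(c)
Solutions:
 v(c) = C1 - 9*c*log(c)/8 - 9*c*log(3)/8 + 9*c/8 + 9*c*log(7)/8 + 4*cos(3*c/8)/3


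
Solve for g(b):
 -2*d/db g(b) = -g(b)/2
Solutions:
 g(b) = C1*exp(b/4)


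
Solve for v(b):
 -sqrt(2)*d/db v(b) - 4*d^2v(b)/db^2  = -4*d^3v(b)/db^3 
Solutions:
 v(b) = C1 + C2*exp(b*(1 - sqrt(1 + sqrt(2)))/2) + C3*exp(b*(1 + sqrt(1 + sqrt(2)))/2)


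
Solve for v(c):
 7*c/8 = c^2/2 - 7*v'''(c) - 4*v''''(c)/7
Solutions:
 v(c) = C1 + C2*c + C3*c^2 + C4*exp(-49*c/4) + c^5/840 - 125*c^4/21952 + 125*c^3/67228


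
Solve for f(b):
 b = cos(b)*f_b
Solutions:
 f(b) = C1 + Integral(b/cos(b), b)


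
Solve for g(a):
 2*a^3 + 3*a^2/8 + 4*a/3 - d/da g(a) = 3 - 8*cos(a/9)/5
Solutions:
 g(a) = C1 + a^4/2 + a^3/8 + 2*a^2/3 - 3*a + 72*sin(a/9)/5


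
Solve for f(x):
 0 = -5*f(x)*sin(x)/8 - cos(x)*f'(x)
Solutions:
 f(x) = C1*cos(x)^(5/8)


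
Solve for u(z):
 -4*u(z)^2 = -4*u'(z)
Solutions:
 u(z) = -1/(C1 + z)


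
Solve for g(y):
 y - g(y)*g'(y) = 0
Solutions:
 g(y) = -sqrt(C1 + y^2)
 g(y) = sqrt(C1 + y^2)


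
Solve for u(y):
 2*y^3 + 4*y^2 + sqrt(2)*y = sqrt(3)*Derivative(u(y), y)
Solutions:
 u(y) = C1 + sqrt(3)*y^4/6 + 4*sqrt(3)*y^3/9 + sqrt(6)*y^2/6


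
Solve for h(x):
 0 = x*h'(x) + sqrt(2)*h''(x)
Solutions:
 h(x) = C1 + C2*erf(2^(1/4)*x/2)


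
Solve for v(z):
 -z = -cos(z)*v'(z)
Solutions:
 v(z) = C1 + Integral(z/cos(z), z)


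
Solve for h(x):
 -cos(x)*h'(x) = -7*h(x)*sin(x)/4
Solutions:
 h(x) = C1/cos(x)^(7/4)


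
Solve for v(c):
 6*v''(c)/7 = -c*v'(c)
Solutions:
 v(c) = C1 + C2*erf(sqrt(21)*c/6)


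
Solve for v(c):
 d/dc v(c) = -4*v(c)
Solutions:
 v(c) = C1*exp(-4*c)


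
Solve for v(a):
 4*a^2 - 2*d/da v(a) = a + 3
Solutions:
 v(a) = C1 + 2*a^3/3 - a^2/4 - 3*a/2


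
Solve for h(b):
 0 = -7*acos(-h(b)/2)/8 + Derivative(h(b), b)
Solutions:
 Integral(1/acos(-_y/2), (_y, h(b))) = C1 + 7*b/8


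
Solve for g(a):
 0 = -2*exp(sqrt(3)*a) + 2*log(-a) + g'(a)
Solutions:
 g(a) = C1 - 2*a*log(-a) + 2*a + 2*sqrt(3)*exp(sqrt(3)*a)/3


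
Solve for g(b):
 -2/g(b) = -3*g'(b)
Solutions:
 g(b) = -sqrt(C1 + 12*b)/3
 g(b) = sqrt(C1 + 12*b)/3


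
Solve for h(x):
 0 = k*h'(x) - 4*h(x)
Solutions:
 h(x) = C1*exp(4*x/k)


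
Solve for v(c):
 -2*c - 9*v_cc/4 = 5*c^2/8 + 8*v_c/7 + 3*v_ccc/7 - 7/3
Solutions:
 v(c) = C1 + C2*exp(c*(-63 + sqrt(2433))/24) + C3*exp(-c*(sqrt(2433) + 63)/24) - 35*c^3/192 + 413*c^2/2048 + 162967*c/98304


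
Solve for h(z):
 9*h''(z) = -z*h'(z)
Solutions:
 h(z) = C1 + C2*erf(sqrt(2)*z/6)


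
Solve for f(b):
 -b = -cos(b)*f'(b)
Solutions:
 f(b) = C1 + Integral(b/cos(b), b)


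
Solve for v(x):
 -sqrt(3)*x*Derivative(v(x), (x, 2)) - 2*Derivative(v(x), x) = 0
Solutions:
 v(x) = C1 + C2*x^(1 - 2*sqrt(3)/3)


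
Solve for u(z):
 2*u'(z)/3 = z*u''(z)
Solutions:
 u(z) = C1 + C2*z^(5/3)


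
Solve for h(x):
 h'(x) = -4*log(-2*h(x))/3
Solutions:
 3*Integral(1/(log(-_y) + log(2)), (_y, h(x)))/4 = C1 - x


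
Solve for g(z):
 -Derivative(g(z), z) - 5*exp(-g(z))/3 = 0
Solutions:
 g(z) = log(C1 - 5*z/3)


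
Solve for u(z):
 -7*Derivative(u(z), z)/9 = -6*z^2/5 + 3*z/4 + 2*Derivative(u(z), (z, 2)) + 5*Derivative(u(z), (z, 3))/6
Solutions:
 u(z) = C1 + C2*exp(z*(-18 + sqrt(114))/15) + C3*exp(-z*(sqrt(114) + 18)/15) + 18*z^3/35 - 8721*z^2/1960 + 67149*z/3430


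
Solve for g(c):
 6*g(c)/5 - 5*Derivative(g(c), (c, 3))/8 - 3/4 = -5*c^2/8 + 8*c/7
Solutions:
 g(c) = C3*exp(2*30^(1/3)*c/5) - 25*c^2/48 + 20*c/21 + (C1*sin(10^(1/3)*3^(5/6)*c/5) + C2*cos(10^(1/3)*3^(5/6)*c/5))*exp(-30^(1/3)*c/5) + 5/8


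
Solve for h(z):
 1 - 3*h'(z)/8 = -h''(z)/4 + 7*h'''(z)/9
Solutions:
 h(z) = C1 + 8*z/3 + (C2*sin(3*sqrt(159)*z/56) + C3*cos(3*sqrt(159)*z/56))*exp(9*z/56)


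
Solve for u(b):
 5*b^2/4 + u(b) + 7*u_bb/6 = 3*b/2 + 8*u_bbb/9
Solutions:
 u(b) = C1*exp(b*(-(48*sqrt(2990) + 2647)^(1/3) - 49/(48*sqrt(2990) + 2647)^(1/3) + 14)/32)*sin(sqrt(3)*b*(-(48*sqrt(2990) + 2647)^(1/3) + 49/(48*sqrt(2990) + 2647)^(1/3))/32) + C2*exp(b*(-(48*sqrt(2990) + 2647)^(1/3) - 49/(48*sqrt(2990) + 2647)^(1/3) + 14)/32)*cos(sqrt(3)*b*(-(48*sqrt(2990) + 2647)^(1/3) + 49/(48*sqrt(2990) + 2647)^(1/3))/32) + C3*exp(b*(49/(48*sqrt(2990) + 2647)^(1/3) + 7 + (48*sqrt(2990) + 2647)^(1/3))/16) - 5*b^2/4 + 3*b/2 + 35/12


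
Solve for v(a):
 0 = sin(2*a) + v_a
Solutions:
 v(a) = C1 + cos(2*a)/2


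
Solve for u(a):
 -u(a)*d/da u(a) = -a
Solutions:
 u(a) = -sqrt(C1 + a^2)
 u(a) = sqrt(C1 + a^2)


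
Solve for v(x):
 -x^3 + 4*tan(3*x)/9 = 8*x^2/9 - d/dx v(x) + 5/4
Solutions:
 v(x) = C1 + x^4/4 + 8*x^3/27 + 5*x/4 + 4*log(cos(3*x))/27


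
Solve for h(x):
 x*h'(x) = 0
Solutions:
 h(x) = C1


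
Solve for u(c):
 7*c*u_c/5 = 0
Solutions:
 u(c) = C1


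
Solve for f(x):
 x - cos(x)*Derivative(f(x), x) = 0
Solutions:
 f(x) = C1 + Integral(x/cos(x), x)


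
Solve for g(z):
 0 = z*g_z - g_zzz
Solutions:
 g(z) = C1 + Integral(C2*airyai(z) + C3*airybi(z), z)


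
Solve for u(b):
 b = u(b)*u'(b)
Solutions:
 u(b) = -sqrt(C1 + b^2)
 u(b) = sqrt(C1 + b^2)


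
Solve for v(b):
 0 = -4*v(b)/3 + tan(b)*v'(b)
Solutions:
 v(b) = C1*sin(b)^(4/3)


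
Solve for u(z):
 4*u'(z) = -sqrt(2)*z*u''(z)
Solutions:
 u(z) = C1 + C2*z^(1 - 2*sqrt(2))


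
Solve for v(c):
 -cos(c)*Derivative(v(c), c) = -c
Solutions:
 v(c) = C1 + Integral(c/cos(c), c)


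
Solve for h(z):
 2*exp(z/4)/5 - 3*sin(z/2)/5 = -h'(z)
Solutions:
 h(z) = C1 - 8*exp(z/4)/5 - 6*cos(z/2)/5


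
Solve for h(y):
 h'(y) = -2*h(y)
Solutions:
 h(y) = C1*exp(-2*y)


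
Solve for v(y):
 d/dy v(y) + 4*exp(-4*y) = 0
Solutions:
 v(y) = C1 + exp(-4*y)


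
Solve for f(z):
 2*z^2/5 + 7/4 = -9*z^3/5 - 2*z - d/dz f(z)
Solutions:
 f(z) = C1 - 9*z^4/20 - 2*z^3/15 - z^2 - 7*z/4


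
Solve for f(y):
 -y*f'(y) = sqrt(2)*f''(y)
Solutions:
 f(y) = C1 + C2*erf(2^(1/4)*y/2)


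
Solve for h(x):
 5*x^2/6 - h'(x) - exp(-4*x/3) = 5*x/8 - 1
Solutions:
 h(x) = C1 + 5*x^3/18 - 5*x^2/16 + x + 3*exp(-4*x/3)/4


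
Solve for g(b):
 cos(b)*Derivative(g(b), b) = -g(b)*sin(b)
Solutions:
 g(b) = C1*cos(b)


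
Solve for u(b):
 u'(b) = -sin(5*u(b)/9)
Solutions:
 b + 9*log(cos(5*u(b)/9) - 1)/10 - 9*log(cos(5*u(b)/9) + 1)/10 = C1


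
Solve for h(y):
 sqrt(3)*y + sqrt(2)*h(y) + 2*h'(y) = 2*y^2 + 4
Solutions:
 h(y) = C1*exp(-sqrt(2)*y/2) + sqrt(2)*y^2 - 4*y - sqrt(6)*y/2 + sqrt(3) + 6*sqrt(2)


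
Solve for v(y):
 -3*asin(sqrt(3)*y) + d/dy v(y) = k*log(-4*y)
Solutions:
 v(y) = C1 + k*y*(log(-y) - 1) + 2*k*y*log(2) + 3*y*asin(sqrt(3)*y) + sqrt(3)*sqrt(1 - 3*y^2)


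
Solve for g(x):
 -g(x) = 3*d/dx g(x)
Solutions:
 g(x) = C1*exp(-x/3)


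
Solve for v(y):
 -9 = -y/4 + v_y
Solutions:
 v(y) = C1 + y^2/8 - 9*y


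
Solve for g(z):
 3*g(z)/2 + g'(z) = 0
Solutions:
 g(z) = C1*exp(-3*z/2)


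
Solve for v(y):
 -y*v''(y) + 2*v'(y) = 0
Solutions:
 v(y) = C1 + C2*y^3


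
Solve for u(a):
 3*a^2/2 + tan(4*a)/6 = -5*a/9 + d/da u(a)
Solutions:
 u(a) = C1 + a^3/2 + 5*a^2/18 - log(cos(4*a))/24


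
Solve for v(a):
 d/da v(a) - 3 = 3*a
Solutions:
 v(a) = C1 + 3*a^2/2 + 3*a


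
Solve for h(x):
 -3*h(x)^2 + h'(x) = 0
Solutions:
 h(x) = -1/(C1 + 3*x)


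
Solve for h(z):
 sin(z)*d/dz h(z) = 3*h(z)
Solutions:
 h(z) = C1*(cos(z) - 1)^(3/2)/(cos(z) + 1)^(3/2)


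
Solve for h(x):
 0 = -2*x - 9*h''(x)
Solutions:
 h(x) = C1 + C2*x - x^3/27


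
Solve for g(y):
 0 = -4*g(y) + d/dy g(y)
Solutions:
 g(y) = C1*exp(4*y)


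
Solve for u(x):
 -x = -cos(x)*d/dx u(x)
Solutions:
 u(x) = C1 + Integral(x/cos(x), x)


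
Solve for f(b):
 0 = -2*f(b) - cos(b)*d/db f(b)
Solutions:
 f(b) = C1*(sin(b) - 1)/(sin(b) + 1)


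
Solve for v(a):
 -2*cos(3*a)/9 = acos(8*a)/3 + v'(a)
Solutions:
 v(a) = C1 - a*acos(8*a)/3 + sqrt(1 - 64*a^2)/24 - 2*sin(3*a)/27


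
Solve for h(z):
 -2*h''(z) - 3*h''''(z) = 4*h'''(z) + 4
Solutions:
 h(z) = C1 + C2*z - z^2 + (C3*sin(sqrt(2)*z/3) + C4*cos(sqrt(2)*z/3))*exp(-2*z/3)


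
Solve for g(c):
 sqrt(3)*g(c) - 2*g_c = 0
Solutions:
 g(c) = C1*exp(sqrt(3)*c/2)


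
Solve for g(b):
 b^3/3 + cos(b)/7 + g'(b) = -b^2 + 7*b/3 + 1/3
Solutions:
 g(b) = C1 - b^4/12 - b^3/3 + 7*b^2/6 + b/3 - sin(b)/7


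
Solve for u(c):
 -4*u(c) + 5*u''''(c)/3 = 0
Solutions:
 u(c) = C1*exp(-sqrt(2)*3^(1/4)*5^(3/4)*c/5) + C2*exp(sqrt(2)*3^(1/4)*5^(3/4)*c/5) + C3*sin(sqrt(2)*3^(1/4)*5^(3/4)*c/5) + C4*cos(sqrt(2)*3^(1/4)*5^(3/4)*c/5)


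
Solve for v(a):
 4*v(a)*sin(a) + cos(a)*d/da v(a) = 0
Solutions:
 v(a) = C1*cos(a)^4


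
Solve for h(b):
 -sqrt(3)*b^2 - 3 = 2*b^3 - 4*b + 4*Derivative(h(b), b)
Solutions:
 h(b) = C1 - b^4/8 - sqrt(3)*b^3/12 + b^2/2 - 3*b/4


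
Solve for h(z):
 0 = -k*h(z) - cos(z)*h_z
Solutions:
 h(z) = C1*exp(k*(log(sin(z) - 1) - log(sin(z) + 1))/2)


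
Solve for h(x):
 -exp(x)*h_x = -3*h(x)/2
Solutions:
 h(x) = C1*exp(-3*exp(-x)/2)


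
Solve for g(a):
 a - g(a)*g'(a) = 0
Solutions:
 g(a) = -sqrt(C1 + a^2)
 g(a) = sqrt(C1 + a^2)


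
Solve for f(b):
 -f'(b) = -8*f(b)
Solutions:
 f(b) = C1*exp(8*b)


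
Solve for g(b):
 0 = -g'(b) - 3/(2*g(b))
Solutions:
 g(b) = -sqrt(C1 - 3*b)
 g(b) = sqrt(C1 - 3*b)


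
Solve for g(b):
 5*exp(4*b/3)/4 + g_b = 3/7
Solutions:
 g(b) = C1 + 3*b/7 - 15*exp(4*b/3)/16


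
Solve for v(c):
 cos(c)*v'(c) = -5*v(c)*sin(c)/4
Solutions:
 v(c) = C1*cos(c)^(5/4)


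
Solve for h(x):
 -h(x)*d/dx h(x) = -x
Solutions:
 h(x) = -sqrt(C1 + x^2)
 h(x) = sqrt(C1 + x^2)


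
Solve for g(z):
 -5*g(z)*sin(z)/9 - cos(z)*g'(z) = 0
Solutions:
 g(z) = C1*cos(z)^(5/9)


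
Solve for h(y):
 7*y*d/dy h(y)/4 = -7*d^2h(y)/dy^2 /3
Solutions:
 h(y) = C1 + C2*erf(sqrt(6)*y/4)


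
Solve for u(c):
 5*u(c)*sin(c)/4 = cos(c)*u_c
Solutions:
 u(c) = C1/cos(c)^(5/4)


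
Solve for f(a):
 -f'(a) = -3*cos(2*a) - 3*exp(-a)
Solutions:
 f(a) = C1 + 3*sin(2*a)/2 - 3*exp(-a)


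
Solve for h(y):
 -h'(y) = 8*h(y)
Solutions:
 h(y) = C1*exp(-8*y)


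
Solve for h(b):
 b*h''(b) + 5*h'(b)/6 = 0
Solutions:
 h(b) = C1 + C2*b^(1/6)


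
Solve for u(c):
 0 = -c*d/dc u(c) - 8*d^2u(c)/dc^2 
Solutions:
 u(c) = C1 + C2*erf(c/4)


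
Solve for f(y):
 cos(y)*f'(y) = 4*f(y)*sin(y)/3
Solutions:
 f(y) = C1/cos(y)^(4/3)


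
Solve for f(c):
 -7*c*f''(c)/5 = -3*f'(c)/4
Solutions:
 f(c) = C1 + C2*c^(43/28)


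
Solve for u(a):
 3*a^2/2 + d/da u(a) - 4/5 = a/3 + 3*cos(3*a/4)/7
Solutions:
 u(a) = C1 - a^3/2 + a^2/6 + 4*a/5 + 4*sin(3*a/4)/7


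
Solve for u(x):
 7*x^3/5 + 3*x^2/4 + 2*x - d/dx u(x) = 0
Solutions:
 u(x) = C1 + 7*x^4/20 + x^3/4 + x^2


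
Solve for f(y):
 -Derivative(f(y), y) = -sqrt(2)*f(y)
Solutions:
 f(y) = C1*exp(sqrt(2)*y)


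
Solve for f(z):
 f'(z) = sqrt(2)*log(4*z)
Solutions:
 f(z) = C1 + sqrt(2)*z*log(z) - sqrt(2)*z + 2*sqrt(2)*z*log(2)


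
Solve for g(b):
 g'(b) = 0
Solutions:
 g(b) = C1


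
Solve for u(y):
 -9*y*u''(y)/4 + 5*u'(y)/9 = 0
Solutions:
 u(y) = C1 + C2*y^(101/81)


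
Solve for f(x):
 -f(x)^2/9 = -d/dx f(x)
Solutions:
 f(x) = -9/(C1 + x)


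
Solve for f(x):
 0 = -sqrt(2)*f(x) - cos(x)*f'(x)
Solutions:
 f(x) = C1*(sin(x) - 1)^(sqrt(2)/2)/(sin(x) + 1)^(sqrt(2)/2)


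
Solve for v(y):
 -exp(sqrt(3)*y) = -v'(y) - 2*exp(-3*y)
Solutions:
 v(y) = C1 + sqrt(3)*exp(sqrt(3)*y)/3 + 2*exp(-3*y)/3


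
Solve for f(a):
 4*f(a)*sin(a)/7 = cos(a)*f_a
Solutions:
 f(a) = C1/cos(a)^(4/7)


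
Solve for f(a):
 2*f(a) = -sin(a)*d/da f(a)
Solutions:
 f(a) = C1*(cos(a) + 1)/(cos(a) - 1)


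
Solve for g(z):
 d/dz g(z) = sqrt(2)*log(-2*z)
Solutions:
 g(z) = C1 + sqrt(2)*z*log(-z) + sqrt(2)*z*(-1 + log(2))


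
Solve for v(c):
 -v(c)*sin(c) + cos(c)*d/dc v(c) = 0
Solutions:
 v(c) = C1/cos(c)


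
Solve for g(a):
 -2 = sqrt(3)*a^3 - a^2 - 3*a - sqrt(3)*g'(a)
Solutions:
 g(a) = C1 + a^4/4 - sqrt(3)*a^3/9 - sqrt(3)*a^2/2 + 2*sqrt(3)*a/3


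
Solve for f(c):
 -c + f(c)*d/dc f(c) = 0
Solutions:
 f(c) = -sqrt(C1 + c^2)
 f(c) = sqrt(C1 + c^2)


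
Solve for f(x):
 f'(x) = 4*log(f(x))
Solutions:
 li(f(x)) = C1 + 4*x


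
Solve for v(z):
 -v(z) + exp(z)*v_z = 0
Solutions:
 v(z) = C1*exp(-exp(-z))


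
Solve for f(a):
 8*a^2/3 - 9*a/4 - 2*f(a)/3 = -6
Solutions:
 f(a) = 4*a^2 - 27*a/8 + 9


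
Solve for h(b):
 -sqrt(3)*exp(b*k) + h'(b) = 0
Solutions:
 h(b) = C1 + sqrt(3)*exp(b*k)/k


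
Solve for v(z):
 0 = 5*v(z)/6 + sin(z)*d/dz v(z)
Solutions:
 v(z) = C1*(cos(z) + 1)^(5/12)/(cos(z) - 1)^(5/12)


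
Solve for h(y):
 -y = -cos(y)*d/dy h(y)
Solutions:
 h(y) = C1 + Integral(y/cos(y), y)


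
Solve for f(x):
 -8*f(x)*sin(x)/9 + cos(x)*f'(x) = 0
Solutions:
 f(x) = C1/cos(x)^(8/9)


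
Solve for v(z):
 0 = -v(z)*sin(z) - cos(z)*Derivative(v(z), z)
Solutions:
 v(z) = C1*cos(z)


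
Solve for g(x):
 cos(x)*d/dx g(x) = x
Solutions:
 g(x) = C1 + Integral(x/cos(x), x)


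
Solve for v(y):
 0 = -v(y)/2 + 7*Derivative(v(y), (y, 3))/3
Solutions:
 v(y) = C3*exp(14^(2/3)*3^(1/3)*y/14) + (C1*sin(14^(2/3)*3^(5/6)*y/28) + C2*cos(14^(2/3)*3^(5/6)*y/28))*exp(-14^(2/3)*3^(1/3)*y/28)


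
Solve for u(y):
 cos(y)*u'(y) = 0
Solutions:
 u(y) = C1


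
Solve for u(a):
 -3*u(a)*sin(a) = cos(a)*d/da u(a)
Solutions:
 u(a) = C1*cos(a)^3


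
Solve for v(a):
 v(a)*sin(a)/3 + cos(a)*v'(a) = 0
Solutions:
 v(a) = C1*cos(a)^(1/3)


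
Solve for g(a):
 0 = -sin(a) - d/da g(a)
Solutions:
 g(a) = C1 + cos(a)


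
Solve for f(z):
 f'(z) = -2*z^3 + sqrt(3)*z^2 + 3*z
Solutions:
 f(z) = C1 - z^4/2 + sqrt(3)*z^3/3 + 3*z^2/2


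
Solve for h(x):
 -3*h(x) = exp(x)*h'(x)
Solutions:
 h(x) = C1*exp(3*exp(-x))


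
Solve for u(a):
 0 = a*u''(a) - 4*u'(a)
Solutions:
 u(a) = C1 + C2*a^5


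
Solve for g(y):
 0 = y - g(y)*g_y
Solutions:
 g(y) = -sqrt(C1 + y^2)
 g(y) = sqrt(C1 + y^2)


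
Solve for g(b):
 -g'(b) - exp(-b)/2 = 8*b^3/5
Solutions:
 g(b) = C1 - 2*b^4/5 + exp(-b)/2


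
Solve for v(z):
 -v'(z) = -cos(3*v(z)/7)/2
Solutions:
 -z/2 - 7*log(sin(3*v(z)/7) - 1)/6 + 7*log(sin(3*v(z)/7) + 1)/6 = C1


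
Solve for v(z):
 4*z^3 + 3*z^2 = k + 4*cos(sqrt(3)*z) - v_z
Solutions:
 v(z) = C1 + k*z - z^4 - z^3 + 4*sqrt(3)*sin(sqrt(3)*z)/3


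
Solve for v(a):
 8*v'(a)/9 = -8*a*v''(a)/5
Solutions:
 v(a) = C1 + C2*a^(4/9)


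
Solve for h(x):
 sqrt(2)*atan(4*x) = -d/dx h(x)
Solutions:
 h(x) = C1 - sqrt(2)*(x*atan(4*x) - log(16*x^2 + 1)/8)


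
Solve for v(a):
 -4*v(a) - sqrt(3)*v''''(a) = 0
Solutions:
 v(a) = (C1*sin(3^(7/8)*a/3) + C2*cos(3^(7/8)*a/3))*exp(-3^(7/8)*a/3) + (C3*sin(3^(7/8)*a/3) + C4*cos(3^(7/8)*a/3))*exp(3^(7/8)*a/3)


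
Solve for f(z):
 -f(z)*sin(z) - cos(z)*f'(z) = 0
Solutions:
 f(z) = C1*cos(z)


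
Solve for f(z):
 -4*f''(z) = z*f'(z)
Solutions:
 f(z) = C1 + C2*erf(sqrt(2)*z/4)


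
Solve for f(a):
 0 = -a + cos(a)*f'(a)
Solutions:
 f(a) = C1 + Integral(a/cos(a), a)


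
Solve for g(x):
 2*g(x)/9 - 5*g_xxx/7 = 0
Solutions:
 g(x) = C3*exp(1050^(1/3)*x/15) + (C1*sin(3^(5/6)*350^(1/3)*x/30) + C2*cos(3^(5/6)*350^(1/3)*x/30))*exp(-1050^(1/3)*x/30)


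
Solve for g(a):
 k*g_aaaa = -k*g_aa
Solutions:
 g(a) = C1 + C2*a + C3*sin(a) + C4*cos(a)


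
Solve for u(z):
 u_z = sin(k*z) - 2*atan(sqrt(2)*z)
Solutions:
 u(z) = C1 - 2*z*atan(sqrt(2)*z) + Piecewise((-cos(k*z)/k, Ne(k, 0)), (0, True)) + sqrt(2)*log(2*z^2 + 1)/2


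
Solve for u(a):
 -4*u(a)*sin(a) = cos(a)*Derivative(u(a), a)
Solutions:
 u(a) = C1*cos(a)^4


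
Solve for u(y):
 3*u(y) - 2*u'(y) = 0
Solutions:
 u(y) = C1*exp(3*y/2)


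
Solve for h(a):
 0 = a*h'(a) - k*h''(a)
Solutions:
 h(a) = C1 + C2*erf(sqrt(2)*a*sqrt(-1/k)/2)/sqrt(-1/k)


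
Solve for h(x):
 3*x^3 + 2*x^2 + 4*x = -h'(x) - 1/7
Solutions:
 h(x) = C1 - 3*x^4/4 - 2*x^3/3 - 2*x^2 - x/7


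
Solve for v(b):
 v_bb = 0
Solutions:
 v(b) = C1 + C2*b


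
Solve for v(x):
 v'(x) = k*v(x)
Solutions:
 v(x) = C1*exp(k*x)


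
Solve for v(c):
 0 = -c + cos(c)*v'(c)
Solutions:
 v(c) = C1 + Integral(c/cos(c), c)


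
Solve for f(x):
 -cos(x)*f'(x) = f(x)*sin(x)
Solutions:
 f(x) = C1*cos(x)


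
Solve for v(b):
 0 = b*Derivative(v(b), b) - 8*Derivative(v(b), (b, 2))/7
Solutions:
 v(b) = C1 + C2*erfi(sqrt(7)*b/4)


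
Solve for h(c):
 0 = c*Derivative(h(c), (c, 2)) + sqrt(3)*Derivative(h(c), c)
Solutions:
 h(c) = C1 + C2*c^(1 - sqrt(3))


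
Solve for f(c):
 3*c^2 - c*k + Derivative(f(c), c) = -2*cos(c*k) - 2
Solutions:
 f(c) = C1 - c^3 + c^2*k/2 - 2*c - 2*sin(c*k)/k


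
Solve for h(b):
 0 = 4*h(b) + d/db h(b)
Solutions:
 h(b) = C1*exp(-4*b)


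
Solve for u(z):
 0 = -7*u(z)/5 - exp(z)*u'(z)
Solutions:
 u(z) = C1*exp(7*exp(-z)/5)


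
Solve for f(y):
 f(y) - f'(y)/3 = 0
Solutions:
 f(y) = C1*exp(3*y)


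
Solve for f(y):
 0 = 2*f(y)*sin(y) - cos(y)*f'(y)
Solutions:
 f(y) = C1/cos(y)^2


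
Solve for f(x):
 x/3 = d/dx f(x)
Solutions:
 f(x) = C1 + x^2/6


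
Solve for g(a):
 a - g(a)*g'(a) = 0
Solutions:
 g(a) = -sqrt(C1 + a^2)
 g(a) = sqrt(C1 + a^2)


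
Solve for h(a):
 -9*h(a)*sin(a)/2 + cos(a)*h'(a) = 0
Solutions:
 h(a) = C1/cos(a)^(9/2)


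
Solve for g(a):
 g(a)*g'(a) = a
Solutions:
 g(a) = -sqrt(C1 + a^2)
 g(a) = sqrt(C1 + a^2)


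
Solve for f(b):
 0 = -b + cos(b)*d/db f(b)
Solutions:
 f(b) = C1 + Integral(b/cos(b), b)


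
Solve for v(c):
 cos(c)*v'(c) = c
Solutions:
 v(c) = C1 + Integral(c/cos(c), c)


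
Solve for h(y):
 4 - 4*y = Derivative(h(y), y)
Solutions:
 h(y) = C1 - 2*y^2 + 4*y


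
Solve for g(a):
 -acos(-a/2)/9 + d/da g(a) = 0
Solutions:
 g(a) = C1 + a*acos(-a/2)/9 + sqrt(4 - a^2)/9


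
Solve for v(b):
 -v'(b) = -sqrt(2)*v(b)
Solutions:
 v(b) = C1*exp(sqrt(2)*b)


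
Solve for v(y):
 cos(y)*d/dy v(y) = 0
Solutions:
 v(y) = C1


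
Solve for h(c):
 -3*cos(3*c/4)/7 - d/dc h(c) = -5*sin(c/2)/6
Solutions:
 h(c) = C1 - 4*sin(3*c/4)/7 - 5*cos(c/2)/3


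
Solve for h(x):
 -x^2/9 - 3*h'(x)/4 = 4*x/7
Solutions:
 h(x) = C1 - 4*x^3/81 - 8*x^2/21


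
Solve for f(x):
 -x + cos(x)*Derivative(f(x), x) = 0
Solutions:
 f(x) = C1 + Integral(x/cos(x), x)


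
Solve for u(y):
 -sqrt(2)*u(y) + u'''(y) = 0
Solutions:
 u(y) = C3*exp(2^(1/6)*y) + (C1*sin(2^(1/6)*sqrt(3)*y/2) + C2*cos(2^(1/6)*sqrt(3)*y/2))*exp(-2^(1/6)*y/2)


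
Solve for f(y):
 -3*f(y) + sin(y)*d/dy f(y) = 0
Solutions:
 f(y) = C1*(cos(y) - 1)^(3/2)/(cos(y) + 1)^(3/2)


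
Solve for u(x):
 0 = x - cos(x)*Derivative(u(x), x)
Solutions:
 u(x) = C1 + Integral(x/cos(x), x)


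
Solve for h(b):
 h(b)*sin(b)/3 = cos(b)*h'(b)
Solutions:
 h(b) = C1/cos(b)^(1/3)


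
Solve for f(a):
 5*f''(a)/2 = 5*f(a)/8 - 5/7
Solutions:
 f(a) = C1*exp(-a/2) + C2*exp(a/2) + 8/7


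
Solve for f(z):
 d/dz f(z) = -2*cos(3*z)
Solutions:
 f(z) = C1 - 2*sin(3*z)/3


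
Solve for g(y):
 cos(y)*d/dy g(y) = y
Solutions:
 g(y) = C1 + Integral(y/cos(y), y)


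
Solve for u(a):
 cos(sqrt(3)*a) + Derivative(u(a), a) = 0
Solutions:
 u(a) = C1 - sqrt(3)*sin(sqrt(3)*a)/3


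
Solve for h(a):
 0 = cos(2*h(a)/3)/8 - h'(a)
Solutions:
 -a/8 - 3*log(sin(2*h(a)/3) - 1)/4 + 3*log(sin(2*h(a)/3) + 1)/4 = C1


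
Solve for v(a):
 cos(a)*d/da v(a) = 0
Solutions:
 v(a) = C1


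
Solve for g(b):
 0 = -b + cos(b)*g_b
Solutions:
 g(b) = C1 + Integral(b/cos(b), b)


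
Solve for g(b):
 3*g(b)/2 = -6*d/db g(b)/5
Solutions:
 g(b) = C1*exp(-5*b/4)


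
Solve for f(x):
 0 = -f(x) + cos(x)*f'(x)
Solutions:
 f(x) = C1*sqrt(sin(x) + 1)/sqrt(sin(x) - 1)


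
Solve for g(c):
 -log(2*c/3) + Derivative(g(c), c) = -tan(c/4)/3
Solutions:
 g(c) = C1 + c*log(c) - c*log(3) - c + c*log(2) + 4*log(cos(c/4))/3


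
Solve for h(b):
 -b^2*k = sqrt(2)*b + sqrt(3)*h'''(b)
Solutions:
 h(b) = C1 + C2*b + C3*b^2 - sqrt(3)*b^5*k/180 - sqrt(6)*b^4/72


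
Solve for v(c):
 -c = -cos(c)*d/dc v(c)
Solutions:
 v(c) = C1 + Integral(c/cos(c), c)


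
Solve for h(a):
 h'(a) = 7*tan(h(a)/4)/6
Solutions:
 h(a) = -4*asin(C1*exp(7*a/24)) + 4*pi
 h(a) = 4*asin(C1*exp(7*a/24))


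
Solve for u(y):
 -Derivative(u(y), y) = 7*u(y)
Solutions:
 u(y) = C1*exp(-7*y)


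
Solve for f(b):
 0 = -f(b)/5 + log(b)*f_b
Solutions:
 f(b) = C1*exp(li(b)/5)


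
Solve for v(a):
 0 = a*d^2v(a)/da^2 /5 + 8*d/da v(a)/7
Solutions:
 v(a) = C1 + C2/a^(33/7)


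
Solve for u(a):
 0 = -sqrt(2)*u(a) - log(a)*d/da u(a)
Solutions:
 u(a) = C1*exp(-sqrt(2)*li(a))


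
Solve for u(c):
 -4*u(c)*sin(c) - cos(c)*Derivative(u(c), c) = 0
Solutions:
 u(c) = C1*cos(c)^4


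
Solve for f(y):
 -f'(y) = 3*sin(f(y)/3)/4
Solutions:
 3*y/4 + 3*log(cos(f(y)/3) - 1)/2 - 3*log(cos(f(y)/3) + 1)/2 = C1


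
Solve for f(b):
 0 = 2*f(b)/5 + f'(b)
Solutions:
 f(b) = C1*exp(-2*b/5)


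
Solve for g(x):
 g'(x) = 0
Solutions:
 g(x) = C1


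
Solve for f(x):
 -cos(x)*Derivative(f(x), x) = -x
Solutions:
 f(x) = C1 + Integral(x/cos(x), x)


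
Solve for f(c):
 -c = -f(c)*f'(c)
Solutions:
 f(c) = -sqrt(C1 + c^2)
 f(c) = sqrt(C1 + c^2)


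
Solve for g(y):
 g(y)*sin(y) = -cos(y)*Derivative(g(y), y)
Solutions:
 g(y) = C1*cos(y)


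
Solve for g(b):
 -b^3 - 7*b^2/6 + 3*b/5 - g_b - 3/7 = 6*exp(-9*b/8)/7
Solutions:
 g(b) = C1 - b^4/4 - 7*b^3/18 + 3*b^2/10 - 3*b/7 + 16*exp(-9*b/8)/21


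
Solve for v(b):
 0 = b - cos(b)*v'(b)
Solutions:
 v(b) = C1 + Integral(b/cos(b), b)


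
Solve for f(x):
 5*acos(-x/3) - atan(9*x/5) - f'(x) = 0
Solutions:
 f(x) = C1 + 5*x*acos(-x/3) - x*atan(9*x/5) + 5*sqrt(9 - x^2) + 5*log(81*x^2 + 25)/18


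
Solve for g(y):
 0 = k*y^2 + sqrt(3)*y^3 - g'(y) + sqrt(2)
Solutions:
 g(y) = C1 + k*y^3/3 + sqrt(3)*y^4/4 + sqrt(2)*y


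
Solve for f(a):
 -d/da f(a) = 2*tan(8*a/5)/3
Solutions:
 f(a) = C1 + 5*log(cos(8*a/5))/12


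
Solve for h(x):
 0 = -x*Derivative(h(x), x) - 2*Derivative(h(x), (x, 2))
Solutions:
 h(x) = C1 + C2*erf(x/2)


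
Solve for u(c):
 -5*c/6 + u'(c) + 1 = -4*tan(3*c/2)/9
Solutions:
 u(c) = C1 + 5*c^2/12 - c + 8*log(cos(3*c/2))/27


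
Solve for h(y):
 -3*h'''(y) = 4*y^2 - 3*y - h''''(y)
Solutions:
 h(y) = C1 + C2*y + C3*y^2 + C4*exp(3*y) - y^5/45 + y^4/216 + y^3/162


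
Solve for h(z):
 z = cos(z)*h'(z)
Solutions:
 h(z) = C1 + Integral(z/cos(z), z)


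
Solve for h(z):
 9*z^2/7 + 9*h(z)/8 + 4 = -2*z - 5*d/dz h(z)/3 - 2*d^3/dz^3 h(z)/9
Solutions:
 h(z) = C1*exp(2^(1/3)*z*(-20*2^(1/3)/(81 + sqrt(22561))^(1/3) + (81 + sqrt(22561))^(1/3))/8)*sin(2^(1/3)*sqrt(3)*z*(20*2^(1/3)/(81 + sqrt(22561))^(1/3) + (81 + sqrt(22561))^(1/3))/8) + C2*exp(2^(1/3)*z*(-20*2^(1/3)/(81 + sqrt(22561))^(1/3) + (81 + sqrt(22561))^(1/3))/8)*cos(2^(1/3)*sqrt(3)*z*(20*2^(1/3)/(81 + sqrt(22561))^(1/3) + (81 + sqrt(22561))^(1/3))/8) + C3*exp(2^(1/3)*z*(-(81 + sqrt(22561))^(1/3)/4 + 5*2^(1/3)/(81 + sqrt(22561))^(1/3))) - 8*z^2/7 + 304*z/189 - 30304/5103


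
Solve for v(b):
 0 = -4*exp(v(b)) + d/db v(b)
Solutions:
 v(b) = log(-1/(C1 + 4*b))


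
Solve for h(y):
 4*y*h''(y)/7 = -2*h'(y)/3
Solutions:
 h(y) = C1 + C2/y^(1/6)


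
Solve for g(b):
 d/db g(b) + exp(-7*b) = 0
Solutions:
 g(b) = C1 + exp(-7*b)/7


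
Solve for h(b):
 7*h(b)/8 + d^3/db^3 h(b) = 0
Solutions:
 h(b) = C3*exp(-7^(1/3)*b/2) + (C1*sin(sqrt(3)*7^(1/3)*b/4) + C2*cos(sqrt(3)*7^(1/3)*b/4))*exp(7^(1/3)*b/4)


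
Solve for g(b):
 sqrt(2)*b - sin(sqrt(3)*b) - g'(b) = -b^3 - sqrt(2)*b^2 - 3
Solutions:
 g(b) = C1 + b^4/4 + sqrt(2)*b^3/3 + sqrt(2)*b^2/2 + 3*b + sqrt(3)*cos(sqrt(3)*b)/3


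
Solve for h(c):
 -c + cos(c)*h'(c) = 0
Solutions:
 h(c) = C1 + Integral(c/cos(c), c)


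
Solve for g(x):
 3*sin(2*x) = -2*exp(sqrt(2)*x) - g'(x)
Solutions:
 g(x) = C1 - sqrt(2)*exp(sqrt(2)*x) + 3*cos(2*x)/2


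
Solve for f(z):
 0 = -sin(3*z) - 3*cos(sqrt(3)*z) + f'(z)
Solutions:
 f(z) = C1 + sqrt(3)*sin(sqrt(3)*z) - cos(3*z)/3


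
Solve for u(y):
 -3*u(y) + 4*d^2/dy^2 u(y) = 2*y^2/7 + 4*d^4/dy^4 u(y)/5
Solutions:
 u(y) = C1*exp(-sqrt(2)*y*sqrt(5 - sqrt(10))/2) + C2*exp(sqrt(2)*y*sqrt(5 - sqrt(10))/2) + C3*exp(-sqrt(2)*y*sqrt(sqrt(10) + 5)/2) + C4*exp(sqrt(2)*y*sqrt(sqrt(10) + 5)/2) - 2*y^2/21 - 16/63


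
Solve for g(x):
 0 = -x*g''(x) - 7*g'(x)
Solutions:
 g(x) = C1 + C2/x^6


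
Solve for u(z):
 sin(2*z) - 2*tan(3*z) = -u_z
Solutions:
 u(z) = C1 - 2*log(cos(3*z))/3 + cos(2*z)/2


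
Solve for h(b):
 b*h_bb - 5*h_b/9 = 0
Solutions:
 h(b) = C1 + C2*b^(14/9)


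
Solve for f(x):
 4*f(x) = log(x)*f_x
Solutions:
 f(x) = C1*exp(4*li(x))


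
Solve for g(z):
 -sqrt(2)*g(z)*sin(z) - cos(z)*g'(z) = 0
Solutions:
 g(z) = C1*cos(z)^(sqrt(2))


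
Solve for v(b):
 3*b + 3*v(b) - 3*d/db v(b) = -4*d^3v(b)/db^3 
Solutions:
 v(b) = C1*exp(b*((2*sqrt(2) + 3)^(-1/3) + (2*sqrt(2) + 3)^(1/3))/4)*sin(sqrt(3)*b*(-(2*sqrt(2) + 3)^(1/3) + (2*sqrt(2) + 3)^(-1/3))/4) + C2*exp(b*((2*sqrt(2) + 3)^(-1/3) + (2*sqrt(2) + 3)^(1/3))/4)*cos(sqrt(3)*b*(-(2*sqrt(2) + 3)^(1/3) + (2*sqrt(2) + 3)^(-1/3))/4) + C3*exp(-b*((2*sqrt(2) + 3)^(-1/3) + (2*sqrt(2) + 3)^(1/3))/2) - b - 1


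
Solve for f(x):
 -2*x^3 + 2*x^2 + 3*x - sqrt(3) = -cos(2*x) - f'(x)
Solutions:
 f(x) = C1 + x^4/2 - 2*x^3/3 - 3*x^2/2 + sqrt(3)*x - sin(2*x)/2


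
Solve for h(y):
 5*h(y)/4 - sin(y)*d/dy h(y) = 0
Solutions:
 h(y) = C1*(cos(y) - 1)^(5/8)/(cos(y) + 1)^(5/8)


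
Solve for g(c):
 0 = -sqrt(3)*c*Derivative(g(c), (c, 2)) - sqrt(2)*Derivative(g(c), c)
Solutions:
 g(c) = C1 + C2*c^(1 - sqrt(6)/3)


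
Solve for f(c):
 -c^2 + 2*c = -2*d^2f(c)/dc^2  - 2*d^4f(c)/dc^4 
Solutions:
 f(c) = C1 + C2*c + C3*sin(c) + C4*cos(c) + c^4/24 - c^3/6 - c^2/2


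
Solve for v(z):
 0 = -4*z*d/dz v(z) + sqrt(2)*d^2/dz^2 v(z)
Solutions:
 v(z) = C1 + C2*erfi(2^(1/4)*z)


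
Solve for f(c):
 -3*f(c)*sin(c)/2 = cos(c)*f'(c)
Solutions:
 f(c) = C1*cos(c)^(3/2)


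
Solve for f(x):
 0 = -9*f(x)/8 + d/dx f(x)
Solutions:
 f(x) = C1*exp(9*x/8)


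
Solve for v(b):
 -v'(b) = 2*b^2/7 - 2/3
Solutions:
 v(b) = C1 - 2*b^3/21 + 2*b/3


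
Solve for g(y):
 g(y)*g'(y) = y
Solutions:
 g(y) = -sqrt(C1 + y^2)
 g(y) = sqrt(C1 + y^2)


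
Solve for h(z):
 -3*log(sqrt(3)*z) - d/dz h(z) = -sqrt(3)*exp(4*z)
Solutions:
 h(z) = C1 - 3*z*log(z) + z*(3 - 3*log(3)/2) + sqrt(3)*exp(4*z)/4


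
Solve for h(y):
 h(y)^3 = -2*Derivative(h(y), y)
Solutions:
 h(y) = -sqrt(-1/(C1 - y))
 h(y) = sqrt(-1/(C1 - y))


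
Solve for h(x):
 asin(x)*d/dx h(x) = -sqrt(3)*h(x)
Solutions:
 h(x) = C1*exp(-sqrt(3)*Integral(1/asin(x), x))


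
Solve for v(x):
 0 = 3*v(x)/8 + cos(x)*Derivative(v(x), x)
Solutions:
 v(x) = C1*(sin(x) - 1)^(3/16)/(sin(x) + 1)^(3/16)


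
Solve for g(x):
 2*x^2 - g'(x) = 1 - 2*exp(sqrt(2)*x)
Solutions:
 g(x) = C1 + 2*x^3/3 - x + sqrt(2)*exp(sqrt(2)*x)


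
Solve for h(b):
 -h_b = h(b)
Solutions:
 h(b) = C1*exp(-b)


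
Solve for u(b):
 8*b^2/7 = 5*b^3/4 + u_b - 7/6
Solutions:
 u(b) = C1 - 5*b^4/16 + 8*b^3/21 + 7*b/6


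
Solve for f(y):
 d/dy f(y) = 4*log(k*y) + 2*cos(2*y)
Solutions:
 f(y) = C1 + 4*y*log(k*y) - 4*y + sin(2*y)


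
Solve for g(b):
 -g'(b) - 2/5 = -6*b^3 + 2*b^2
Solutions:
 g(b) = C1 + 3*b^4/2 - 2*b^3/3 - 2*b/5


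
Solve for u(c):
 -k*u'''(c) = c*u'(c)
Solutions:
 u(c) = C1 + Integral(C2*airyai(c*(-1/k)^(1/3)) + C3*airybi(c*(-1/k)^(1/3)), c)


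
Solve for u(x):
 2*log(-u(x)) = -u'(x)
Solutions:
 -li(-u(x)) = C1 - 2*x


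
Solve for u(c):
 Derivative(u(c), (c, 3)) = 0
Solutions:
 u(c) = C1 + C2*c + C3*c^2


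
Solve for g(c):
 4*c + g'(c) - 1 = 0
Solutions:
 g(c) = C1 - 2*c^2 + c


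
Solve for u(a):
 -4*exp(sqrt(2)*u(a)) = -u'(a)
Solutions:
 u(a) = sqrt(2)*(2*log(-1/(C1 + 4*a)) - log(2))/4


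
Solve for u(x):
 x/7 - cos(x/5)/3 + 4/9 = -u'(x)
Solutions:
 u(x) = C1 - x^2/14 - 4*x/9 + 5*sin(x/5)/3


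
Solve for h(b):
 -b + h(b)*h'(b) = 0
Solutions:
 h(b) = -sqrt(C1 + b^2)
 h(b) = sqrt(C1 + b^2)


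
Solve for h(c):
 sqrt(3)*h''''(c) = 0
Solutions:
 h(c) = C1 + C2*c + C3*c^2 + C4*c^3


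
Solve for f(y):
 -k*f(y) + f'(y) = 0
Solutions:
 f(y) = C1*exp(k*y)


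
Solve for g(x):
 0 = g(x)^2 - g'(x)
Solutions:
 g(x) = -1/(C1 + x)


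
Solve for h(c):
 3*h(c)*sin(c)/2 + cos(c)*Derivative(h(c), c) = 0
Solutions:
 h(c) = C1*cos(c)^(3/2)


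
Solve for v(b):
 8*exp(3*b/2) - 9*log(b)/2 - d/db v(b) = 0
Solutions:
 v(b) = C1 - 9*b*log(b)/2 + 9*b/2 + 16*exp(3*b/2)/3


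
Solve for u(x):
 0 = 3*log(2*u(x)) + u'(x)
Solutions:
 Integral(1/(log(_y) + log(2)), (_y, u(x)))/3 = C1 - x


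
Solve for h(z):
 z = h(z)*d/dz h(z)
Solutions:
 h(z) = -sqrt(C1 + z^2)
 h(z) = sqrt(C1 + z^2)


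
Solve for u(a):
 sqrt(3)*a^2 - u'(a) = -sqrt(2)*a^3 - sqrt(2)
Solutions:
 u(a) = C1 + sqrt(2)*a^4/4 + sqrt(3)*a^3/3 + sqrt(2)*a


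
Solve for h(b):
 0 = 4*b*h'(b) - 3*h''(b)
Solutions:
 h(b) = C1 + C2*erfi(sqrt(6)*b/3)


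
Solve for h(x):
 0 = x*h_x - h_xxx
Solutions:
 h(x) = C1 + Integral(C2*airyai(x) + C3*airybi(x), x)


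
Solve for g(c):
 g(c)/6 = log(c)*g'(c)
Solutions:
 g(c) = C1*exp(li(c)/6)


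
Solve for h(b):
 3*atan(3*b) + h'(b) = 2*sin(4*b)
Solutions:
 h(b) = C1 - 3*b*atan(3*b) + log(9*b^2 + 1)/2 - cos(4*b)/2


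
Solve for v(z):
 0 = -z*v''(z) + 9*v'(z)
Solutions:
 v(z) = C1 + C2*z^10


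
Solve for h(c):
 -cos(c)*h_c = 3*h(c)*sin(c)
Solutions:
 h(c) = C1*cos(c)^3


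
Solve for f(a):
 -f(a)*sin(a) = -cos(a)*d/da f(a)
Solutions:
 f(a) = C1/cos(a)


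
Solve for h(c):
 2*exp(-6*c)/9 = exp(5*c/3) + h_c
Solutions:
 h(c) = C1 - 3*exp(5*c/3)/5 - exp(-6*c)/27


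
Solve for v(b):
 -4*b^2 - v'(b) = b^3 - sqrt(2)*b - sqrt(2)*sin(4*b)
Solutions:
 v(b) = C1 - b^4/4 - 4*b^3/3 + sqrt(2)*b^2/2 - sqrt(2)*cos(4*b)/4


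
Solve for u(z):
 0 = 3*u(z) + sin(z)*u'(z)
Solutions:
 u(z) = C1*(cos(z) + 1)^(3/2)/(cos(z) - 1)^(3/2)


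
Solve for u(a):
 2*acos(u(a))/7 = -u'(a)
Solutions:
 Integral(1/acos(_y), (_y, u(a))) = C1 - 2*a/7


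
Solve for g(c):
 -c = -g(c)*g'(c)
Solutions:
 g(c) = -sqrt(C1 + c^2)
 g(c) = sqrt(C1 + c^2)


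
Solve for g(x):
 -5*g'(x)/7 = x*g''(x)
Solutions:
 g(x) = C1 + C2*x^(2/7)


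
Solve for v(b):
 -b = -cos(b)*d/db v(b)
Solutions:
 v(b) = C1 + Integral(b/cos(b), b)


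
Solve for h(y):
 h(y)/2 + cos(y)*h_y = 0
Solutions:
 h(y) = C1*(sin(y) - 1)^(1/4)/(sin(y) + 1)^(1/4)


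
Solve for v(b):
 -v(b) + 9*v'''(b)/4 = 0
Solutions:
 v(b) = C3*exp(2^(2/3)*3^(1/3)*b/3) + (C1*sin(2^(2/3)*3^(5/6)*b/6) + C2*cos(2^(2/3)*3^(5/6)*b/6))*exp(-2^(2/3)*3^(1/3)*b/6)


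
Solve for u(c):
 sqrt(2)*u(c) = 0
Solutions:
 u(c) = 0


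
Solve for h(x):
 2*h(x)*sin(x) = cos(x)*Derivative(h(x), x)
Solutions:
 h(x) = C1/cos(x)^2


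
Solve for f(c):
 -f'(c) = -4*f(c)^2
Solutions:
 f(c) = -1/(C1 + 4*c)


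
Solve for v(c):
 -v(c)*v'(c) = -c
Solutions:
 v(c) = -sqrt(C1 + c^2)
 v(c) = sqrt(C1 + c^2)


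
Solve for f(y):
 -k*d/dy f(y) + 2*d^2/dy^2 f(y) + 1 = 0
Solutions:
 f(y) = C1 + C2*exp(k*y/2) + y/k


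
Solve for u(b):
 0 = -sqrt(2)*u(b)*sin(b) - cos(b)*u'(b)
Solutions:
 u(b) = C1*cos(b)^(sqrt(2))


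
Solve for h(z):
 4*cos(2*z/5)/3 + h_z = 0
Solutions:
 h(z) = C1 - 10*sin(2*z/5)/3


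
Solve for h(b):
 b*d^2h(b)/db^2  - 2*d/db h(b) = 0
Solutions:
 h(b) = C1 + C2*b^3


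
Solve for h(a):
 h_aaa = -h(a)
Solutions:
 h(a) = C3*exp(-a) + (C1*sin(sqrt(3)*a/2) + C2*cos(sqrt(3)*a/2))*exp(a/2)


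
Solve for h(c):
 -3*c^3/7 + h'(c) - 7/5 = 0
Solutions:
 h(c) = C1 + 3*c^4/28 + 7*c/5


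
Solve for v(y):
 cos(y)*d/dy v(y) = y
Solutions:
 v(y) = C1 + Integral(y/cos(y), y)


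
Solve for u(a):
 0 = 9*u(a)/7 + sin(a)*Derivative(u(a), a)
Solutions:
 u(a) = C1*(cos(a) + 1)^(9/14)/(cos(a) - 1)^(9/14)


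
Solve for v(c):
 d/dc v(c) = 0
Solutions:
 v(c) = C1


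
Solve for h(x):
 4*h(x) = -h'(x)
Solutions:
 h(x) = C1*exp(-4*x)


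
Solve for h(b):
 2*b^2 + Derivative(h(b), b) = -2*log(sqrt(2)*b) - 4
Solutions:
 h(b) = C1 - 2*b^3/3 - 2*b*log(b) - 2*b - b*log(2)


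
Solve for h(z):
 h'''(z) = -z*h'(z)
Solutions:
 h(z) = C1 + Integral(C2*airyai(-z) + C3*airybi(-z), z)


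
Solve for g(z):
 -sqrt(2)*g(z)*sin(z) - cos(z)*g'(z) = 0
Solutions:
 g(z) = C1*cos(z)^(sqrt(2))


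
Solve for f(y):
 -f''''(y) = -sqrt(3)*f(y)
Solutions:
 f(y) = C1*exp(-3^(1/8)*y) + C2*exp(3^(1/8)*y) + C3*sin(3^(1/8)*y) + C4*cos(3^(1/8)*y)


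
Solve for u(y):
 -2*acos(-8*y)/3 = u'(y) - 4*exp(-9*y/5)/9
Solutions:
 u(y) = C1 - 2*y*acos(-8*y)/3 - sqrt(1 - 64*y^2)/12 - 20*exp(-9*y/5)/81


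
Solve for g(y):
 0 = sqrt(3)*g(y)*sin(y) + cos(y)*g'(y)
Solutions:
 g(y) = C1*cos(y)^(sqrt(3))


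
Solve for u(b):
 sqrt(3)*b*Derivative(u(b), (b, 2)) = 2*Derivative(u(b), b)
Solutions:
 u(b) = C1 + C2*b^(1 + 2*sqrt(3)/3)


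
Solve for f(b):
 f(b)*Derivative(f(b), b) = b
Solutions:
 f(b) = -sqrt(C1 + b^2)
 f(b) = sqrt(C1 + b^2)


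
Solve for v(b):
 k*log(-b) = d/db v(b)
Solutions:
 v(b) = C1 + b*k*log(-b) - b*k


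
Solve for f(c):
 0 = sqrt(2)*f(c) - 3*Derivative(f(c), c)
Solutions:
 f(c) = C1*exp(sqrt(2)*c/3)


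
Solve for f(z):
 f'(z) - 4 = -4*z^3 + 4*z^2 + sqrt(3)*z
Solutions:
 f(z) = C1 - z^4 + 4*z^3/3 + sqrt(3)*z^2/2 + 4*z


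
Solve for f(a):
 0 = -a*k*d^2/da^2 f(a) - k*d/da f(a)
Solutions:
 f(a) = C1 + C2*log(a)


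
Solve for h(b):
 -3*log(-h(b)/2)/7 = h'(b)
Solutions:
 7*Integral(1/(log(-_y) - log(2)), (_y, h(b)))/3 = C1 - b


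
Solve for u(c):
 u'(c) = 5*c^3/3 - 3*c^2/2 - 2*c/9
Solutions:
 u(c) = C1 + 5*c^4/12 - c^3/2 - c^2/9


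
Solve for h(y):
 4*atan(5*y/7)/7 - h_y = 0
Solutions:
 h(y) = C1 + 4*y*atan(5*y/7)/7 - 2*log(25*y^2 + 49)/5


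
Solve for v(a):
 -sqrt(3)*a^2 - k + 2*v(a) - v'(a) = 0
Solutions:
 v(a) = C1*exp(2*a) + sqrt(3)*a^2/2 + sqrt(3)*a/2 + k/2 + sqrt(3)/4


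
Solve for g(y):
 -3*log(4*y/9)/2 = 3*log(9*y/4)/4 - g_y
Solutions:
 g(y) = C1 + 9*y*log(y)/4 - 9*y/4 - 3*y*log(3)/2 + 3*y*log(2)/2


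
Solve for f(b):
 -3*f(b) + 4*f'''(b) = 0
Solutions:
 f(b) = C3*exp(6^(1/3)*b/2) + (C1*sin(2^(1/3)*3^(5/6)*b/4) + C2*cos(2^(1/3)*3^(5/6)*b/4))*exp(-6^(1/3)*b/4)


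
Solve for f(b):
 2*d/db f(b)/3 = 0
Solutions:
 f(b) = C1


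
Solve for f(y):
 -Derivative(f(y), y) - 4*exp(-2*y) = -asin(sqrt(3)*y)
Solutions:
 f(y) = C1 + y*asin(sqrt(3)*y) + sqrt(3)*sqrt(1 - 3*y^2)/3 + 2*exp(-2*y)
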